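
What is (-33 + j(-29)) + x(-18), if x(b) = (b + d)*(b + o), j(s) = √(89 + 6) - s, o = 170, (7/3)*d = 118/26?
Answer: -222436/91 + √95 ≈ -2434.6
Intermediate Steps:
d = 177/91 (d = 3*(118/26)/7 = 3*(118*(1/26))/7 = (3/7)*(59/13) = 177/91 ≈ 1.9451)
j(s) = √95 - s
x(b) = (170 + b)*(177/91 + b) (x(b) = (b + 177/91)*(b + 170) = (177/91 + b)*(170 + b) = (170 + b)*(177/91 + b))
(-33 + j(-29)) + x(-18) = (-33 + (√95 - 1*(-29))) + (30090/91 + (-18)² + (15647/91)*(-18)) = (-33 + (√95 + 29)) + (30090/91 + 324 - 281646/91) = (-33 + (29 + √95)) - 222072/91 = (-4 + √95) - 222072/91 = -222436/91 + √95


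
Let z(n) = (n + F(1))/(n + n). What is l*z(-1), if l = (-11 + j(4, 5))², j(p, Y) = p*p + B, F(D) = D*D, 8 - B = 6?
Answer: 0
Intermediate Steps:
B = 2 (B = 8 - 1*6 = 8 - 6 = 2)
F(D) = D²
j(p, Y) = 2 + p² (j(p, Y) = p*p + 2 = p² + 2 = 2 + p²)
z(n) = (1 + n)/(2*n) (z(n) = (n + 1²)/(n + n) = (n + 1)/((2*n)) = (1 + n)*(1/(2*n)) = (1 + n)/(2*n))
l = 49 (l = (-11 + (2 + 4²))² = (-11 + (2 + 16))² = (-11 + 18)² = 7² = 49)
l*z(-1) = 49*((½)*(1 - 1)/(-1)) = 49*((½)*(-1)*0) = 49*0 = 0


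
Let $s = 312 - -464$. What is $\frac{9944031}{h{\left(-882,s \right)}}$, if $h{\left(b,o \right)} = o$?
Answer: $\frac{9944031}{776} \approx 12814.0$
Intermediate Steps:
$s = 776$ ($s = 312 + 464 = 776$)
$\frac{9944031}{h{\left(-882,s \right)}} = \frac{9944031}{776}$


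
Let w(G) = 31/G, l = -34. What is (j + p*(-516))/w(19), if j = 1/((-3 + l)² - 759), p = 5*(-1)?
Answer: 29902219/18910 ≈ 1581.3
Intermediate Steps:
p = -5
j = 1/610 (j = 1/((-3 - 34)² - 759) = 1/((-37)² - 759) = 1/(1369 - 759) = 1/610 ≈ 0.0016393)
(j + p*(-516))/w(19) = (1/610 - 5*(-516))/((31/19)) = (1/610 + 2580)/((31*(1/19))) = 1573801/(610*(31/19)) = (1573801/610)*(19/31) = 29902219/18910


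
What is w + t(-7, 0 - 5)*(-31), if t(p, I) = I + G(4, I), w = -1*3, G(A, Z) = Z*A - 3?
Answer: 865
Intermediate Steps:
G(A, Z) = -3 + A*Z (G(A, Z) = A*Z - 3 = -3 + A*Z)
w = -3
t(p, I) = -3 + 5*I (t(p, I) = I + (-3 + 4*I) = -3 + 5*I)
w + t(-7, 0 - 5)*(-31) = -3 + (-3 + 5*(0 - 5))*(-31) = -3 + (-3 + 5*(-5))*(-31) = -3 + (-3 - 25)*(-31) = -3 - 28*(-31) = -3 + 868 = 865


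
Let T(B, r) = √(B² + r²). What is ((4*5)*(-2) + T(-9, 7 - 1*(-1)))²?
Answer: (40 - √145)² ≈ 781.67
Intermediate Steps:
((4*5)*(-2) + T(-9, 7 - 1*(-1)))² = ((4*5)*(-2) + √((-9)² + (7 - 1*(-1))²))² = (20*(-2) + √(81 + (7 + 1)²))² = (-40 + √(81 + 8²))² = (-40 + √(81 + 64))² = (-40 + √145)²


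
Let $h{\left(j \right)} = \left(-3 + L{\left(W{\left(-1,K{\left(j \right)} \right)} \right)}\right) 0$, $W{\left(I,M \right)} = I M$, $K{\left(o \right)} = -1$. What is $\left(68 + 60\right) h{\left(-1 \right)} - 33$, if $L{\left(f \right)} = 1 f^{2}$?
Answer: $-33$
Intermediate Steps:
$L{\left(f \right)} = f^{2}$
$h{\left(j \right)} = 0$ ($h{\left(j \right)} = \left(-3 + \left(\left(-1\right) \left(-1\right)\right)^{2}\right) 0 = \left(-3 + 1^{2}\right) 0 = \left(-3 + 1\right) 0 = \left(-2\right) 0 = 0$)
$\left(68 + 60\right) h{\left(-1 \right)} - 33 = \left(68 + 60\right) 0 - 33 = 128 \cdot 0 - 33 = 0 - 33 = -33$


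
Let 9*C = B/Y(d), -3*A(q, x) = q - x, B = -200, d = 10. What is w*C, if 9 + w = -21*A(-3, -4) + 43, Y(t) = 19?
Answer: -8200/171 ≈ -47.953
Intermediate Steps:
A(q, x) = -q/3 + x/3 (A(q, x) = -(q - x)/3 = -q/3 + x/3)
C = -200/171 (C = (-200/19)/9 = (-200*1/19)/9 = (1/9)*(-200/19) = -200/171 ≈ -1.1696)
w = 41 (w = -9 + (-21*(-1/3*(-3) + (1/3)*(-4)) + 43) = -9 + (-21*(1 - 4/3) + 43) = -9 + (-21*(-1/3) + 43) = -9 + (7 + 43) = -9 + 50 = 41)
w*C = 41*(-200/171) = -8200/171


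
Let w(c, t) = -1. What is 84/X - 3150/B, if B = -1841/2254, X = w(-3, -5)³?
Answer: 992208/263 ≈ 3772.7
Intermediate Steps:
X = -1 (X = (-1)³ = -1)
B = -263/322 (B = -1841*1/2254 = -263/322 ≈ -0.81677)
84/X - 3150/B = 84/(-1) - 3150/(-263/322) = 84*(-1) - 3150*(-322/263) = -84 + 1014300/263 = 992208/263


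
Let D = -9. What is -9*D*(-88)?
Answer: -7128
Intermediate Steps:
-9*D*(-88) = -9*(-9)*(-88) = 81*(-88) = -7128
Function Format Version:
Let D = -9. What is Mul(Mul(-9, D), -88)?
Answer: -7128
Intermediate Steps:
Mul(Mul(-9, D), -88) = Mul(Mul(-9, -9), -88) = Mul(81, -88) = -7128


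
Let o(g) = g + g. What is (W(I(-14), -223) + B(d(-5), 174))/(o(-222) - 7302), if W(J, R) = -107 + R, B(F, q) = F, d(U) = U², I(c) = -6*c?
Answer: 305/7746 ≈ 0.039375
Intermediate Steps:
o(g) = 2*g
(W(I(-14), -223) + B(d(-5), 174))/(o(-222) - 7302) = ((-107 - 223) + (-5)²)/(2*(-222) - 7302) = (-330 + 25)/(-444 - 7302) = -305/(-7746) = -305*(-1/7746) = 305/7746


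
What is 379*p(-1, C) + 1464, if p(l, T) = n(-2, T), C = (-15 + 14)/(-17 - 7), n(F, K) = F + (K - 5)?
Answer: -28157/24 ≈ -1173.2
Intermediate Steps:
n(F, K) = -5 + F + K (n(F, K) = F + (-5 + K) = -5 + F + K)
C = 1/24 (C = -1/(-24) = -1*(-1/24) = 1/24 ≈ 0.041667)
p(l, T) = -7 + T (p(l, T) = -5 - 2 + T = -7 + T)
379*p(-1, C) + 1464 = 379*(-7 + 1/24) + 1464 = 379*(-167/24) + 1464 = -63293/24 + 1464 = -28157/24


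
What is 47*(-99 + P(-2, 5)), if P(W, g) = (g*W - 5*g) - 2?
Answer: -6392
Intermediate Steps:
P(W, g) = -2 - 5*g + W*g (P(W, g) = (W*g - 5*g) - 2 = (-5*g + W*g) - 2 = -2 - 5*g + W*g)
47*(-99 + P(-2, 5)) = 47*(-99 + (-2 - 5*5 - 2*5)) = 47*(-99 + (-2 - 25 - 10)) = 47*(-99 - 37) = 47*(-136) = -6392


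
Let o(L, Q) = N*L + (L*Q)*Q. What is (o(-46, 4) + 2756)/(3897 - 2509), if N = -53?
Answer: 2229/694 ≈ 3.2118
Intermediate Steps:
o(L, Q) = -53*L + L*Q² (o(L, Q) = -53*L + (L*Q)*Q = -53*L + L*Q²)
(o(-46, 4) + 2756)/(3897 - 2509) = (-46*(-53 + 4²) + 2756)/(3897 - 2509) = (-46*(-53 + 16) + 2756)/1388 = (-46*(-37) + 2756)*(1/1388) = (1702 + 2756)*(1/1388) = 4458*(1/1388) = 2229/694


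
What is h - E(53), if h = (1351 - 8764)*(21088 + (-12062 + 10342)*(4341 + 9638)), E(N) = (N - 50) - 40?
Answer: 178080957133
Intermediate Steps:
E(N) = -90 + N (E(N) = (-50 + N) - 40 = -90 + N)
h = 178080957096 (h = -7413*(21088 - 1720*13979) = -7413*(21088 - 24043880) = -7413*(-24022792) = 178080957096)
h - E(53) = 178080957096 - (-90 + 53) = 178080957096 - 1*(-37) = 178080957096 + 37 = 178080957133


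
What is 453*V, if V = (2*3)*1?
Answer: 2718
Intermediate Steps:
V = 6 (V = 6*1 = 6)
453*V = 453*6 = 2718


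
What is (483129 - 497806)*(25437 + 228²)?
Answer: -1136308017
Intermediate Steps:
(483129 - 497806)*(25437 + 228²) = -14677*(25437 + 51984) = -14677*77421 = -1136308017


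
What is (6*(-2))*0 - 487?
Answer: -487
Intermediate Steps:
(6*(-2))*0 - 487 = -12*0 - 487 = 0 - 487 = -487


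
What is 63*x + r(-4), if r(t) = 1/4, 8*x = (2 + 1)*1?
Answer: 191/8 ≈ 23.875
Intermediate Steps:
x = 3/8 (x = ((2 + 1)*1)/8 = (3*1)/8 = (⅛)*3 = 3/8 ≈ 0.37500)
r(t) = ¼
63*x + r(-4) = 63*(3/8) + ¼ = 189/8 + ¼ = 191/8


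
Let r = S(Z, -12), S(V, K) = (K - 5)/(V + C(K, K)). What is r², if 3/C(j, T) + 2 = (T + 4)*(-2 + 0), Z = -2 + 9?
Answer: 56644/10201 ≈ 5.5528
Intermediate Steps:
Z = 7
C(j, T) = 3/(-10 - 2*T) (C(j, T) = 3/(-2 + (T + 4)*(-2 + 0)) = 3/(-2 + (4 + T)*(-2)) = 3/(-2 + (-8 - 2*T)) = 3/(-10 - 2*T))
S(V, K) = (-5 + K)/(V - 3/(10 + 2*K)) (S(V, K) = (K - 5)/(V - 3/(10 + 2*K)) = (-5 + K)/(V - 3/(10 + 2*K)))
r = -238/101 (r = 2*(-5 - 12)*(5 - 12)/(-3 + 2*7*(5 - 12)) = 2*(-17)*(-7)/(-3 + 2*7*(-7)) = 2*(-17)*(-7)/(-3 - 98) = 2*(-17)*(-7)/(-101) = 2*(-1/101)*(-17)*(-7) = -238/101 ≈ -2.3564)
r² = (-238/101)² = 56644/10201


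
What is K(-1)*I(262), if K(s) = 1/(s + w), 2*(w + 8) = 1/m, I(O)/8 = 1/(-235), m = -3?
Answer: 48/12925 ≈ 0.0037137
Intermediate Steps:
I(O) = -8/235 (I(O) = 8/(-235) = 8*(-1/235) = -8/235)
w = -49/6 (w = -8 + (½)/(-3) = -8 + (½)*(-⅓) = -8 - ⅙ = -49/6 ≈ -8.1667)
K(s) = 1/(-49/6 + s) (K(s) = 1/(s - 49/6) = 1/(-49/6 + s))
K(-1)*I(262) = (6/(-49 + 6*(-1)))*(-8/235) = (6/(-49 - 6))*(-8/235) = (6/(-55))*(-8/235) = (6*(-1/55))*(-8/235) = -6/55*(-8/235) = 48/12925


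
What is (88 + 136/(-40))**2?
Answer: 178929/25 ≈ 7157.2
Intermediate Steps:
(88 + 136/(-40))**2 = (88 + 136*(-1/40))**2 = (88 - 17/5)**2 = (423/5)**2 = 178929/25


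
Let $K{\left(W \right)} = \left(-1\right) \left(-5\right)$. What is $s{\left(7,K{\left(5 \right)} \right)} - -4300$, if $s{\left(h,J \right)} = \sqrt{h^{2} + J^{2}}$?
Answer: $4300 + \sqrt{74} \approx 4308.6$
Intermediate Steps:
$K{\left(W \right)} = 5$
$s{\left(h,J \right)} = \sqrt{J^{2} + h^{2}}$
$s{\left(7,K{\left(5 \right)} \right)} - -4300 = \sqrt{5^{2} + 7^{2}} - -4300 = \sqrt{25 + 49} + 4300 = \sqrt{74} + 4300 = 4300 + \sqrt{74}$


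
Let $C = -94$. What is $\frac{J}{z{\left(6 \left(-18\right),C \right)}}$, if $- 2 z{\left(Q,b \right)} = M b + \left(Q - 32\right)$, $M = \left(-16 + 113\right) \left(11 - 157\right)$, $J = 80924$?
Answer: $- \frac{20231}{166386} \approx -0.12159$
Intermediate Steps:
$M = -14162$ ($M = 97 \left(-146\right) = -14162$)
$z{\left(Q,b \right)} = 16 + 7081 b - \frac{Q}{2}$ ($z{\left(Q,b \right)} = - \frac{- 14162 b + \left(Q - 32\right)}{2} = - \frac{- 14162 b + \left(-32 + Q\right)}{2} = - \frac{-32 + Q - 14162 b}{2} = 16 + 7081 b - \frac{Q}{2}$)
$\frac{J}{z{\left(6 \left(-18\right),C \right)}} = \frac{80924}{16 + 7081 \left(-94\right) - \frac{6 \left(-18\right)}{2}} = \frac{80924}{16 - 665614 - -54} = \frac{80924}{16 - 665614 + 54} = \frac{80924}{-665544} = 80924 \left(- \frac{1}{665544}\right) = - \frac{20231}{166386}$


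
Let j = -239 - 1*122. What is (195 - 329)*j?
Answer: 48374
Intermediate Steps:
j = -361 (j = -239 - 122 = -361)
(195 - 329)*j = (195 - 329)*(-361) = -134*(-361) = 48374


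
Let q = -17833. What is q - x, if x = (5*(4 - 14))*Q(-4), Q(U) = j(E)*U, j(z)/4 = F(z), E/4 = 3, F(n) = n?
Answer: -27433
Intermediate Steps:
E = 12 (E = 4*3 = 12)
j(z) = 4*z
Q(U) = 48*U (Q(U) = (4*12)*U = 48*U)
x = 9600 (x = (5*(4 - 14))*(48*(-4)) = (5*(-10))*(-192) = -50*(-192) = 9600)
q - x = -17833 - 1*9600 = -17833 - 9600 = -27433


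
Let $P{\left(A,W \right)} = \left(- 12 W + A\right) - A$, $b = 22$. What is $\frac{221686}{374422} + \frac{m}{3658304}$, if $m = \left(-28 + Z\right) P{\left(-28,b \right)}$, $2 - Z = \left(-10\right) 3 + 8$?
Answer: $\frac{12677971409}{21402335942} \approx 0.59236$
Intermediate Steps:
$Z = 24$ ($Z = 2 - \left(\left(-10\right) 3 + 8\right) = 2 - \left(-30 + 8\right) = 2 - -22 = 2 + 22 = 24$)
$P{\left(A,W \right)} = - 12 W$ ($P{\left(A,W \right)} = \left(A - 12 W\right) - A = - 12 W$)
$m = 1056$ ($m = \left(-28 + 24\right) \left(\left(-12\right) 22\right) = \left(-4\right) \left(-264\right) = 1056$)
$\frac{221686}{374422} + \frac{m}{3658304} = \frac{221686}{374422} + \frac{1056}{3658304} = 221686 \cdot \frac{1}{374422} + 1056 \cdot \frac{1}{3658304} = \frac{110843}{187211} + \frac{33}{114322} = \frac{12677971409}{21402335942}$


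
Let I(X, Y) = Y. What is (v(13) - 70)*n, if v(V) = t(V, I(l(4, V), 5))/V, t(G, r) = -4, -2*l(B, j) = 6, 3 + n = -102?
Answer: 95970/13 ≈ 7382.3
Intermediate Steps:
n = -105 (n = -3 - 102 = -105)
l(B, j) = -3 (l(B, j) = -1/2*6 = -3)
v(V) = -4/V
(v(13) - 70)*n = (-4/13 - 70)*(-105) = -914/13*(-105) = 95970/13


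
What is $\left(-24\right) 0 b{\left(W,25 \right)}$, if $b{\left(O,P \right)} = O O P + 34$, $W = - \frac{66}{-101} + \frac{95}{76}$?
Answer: $0$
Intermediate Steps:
$W = \frac{769}{404}$ ($W = \left(-66\right) \left(- \frac{1}{101}\right) + 95 \cdot \frac{1}{76} = \frac{66}{101} + \frac{5}{4} = \frac{769}{404} \approx 1.9035$)
$b{\left(O,P \right)} = 34 + P O^{2}$ ($b{\left(O,P \right)} = O^{2} P + 34 = P O^{2} + 34 = 34 + P O^{2}$)
$\left(-24\right) 0 b{\left(W,25 \right)} = \left(-24\right) 0 \left(34 + 25 \left(\frac{769}{404}\right)^{2}\right) = 0 \left(34 + 25 \cdot \frac{591361}{163216}\right) = 0 \left(34 + \frac{14784025}{163216}\right) = 0 \cdot \frac{20333369}{163216} = 0$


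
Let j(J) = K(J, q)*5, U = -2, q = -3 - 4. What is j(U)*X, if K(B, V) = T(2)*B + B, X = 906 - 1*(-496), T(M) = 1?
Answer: -28040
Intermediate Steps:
q = -7
X = 1402 (X = 906 + 496 = 1402)
K(B, V) = 2*B (K(B, V) = 1*B + B = B + B = 2*B)
j(J) = 10*J (j(J) = (2*J)*5 = 10*J)
j(U)*X = (10*(-2))*1402 = -20*1402 = -28040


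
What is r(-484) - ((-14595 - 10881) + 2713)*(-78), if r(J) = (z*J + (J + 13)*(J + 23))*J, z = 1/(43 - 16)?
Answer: -2885172530/27 ≈ -1.0686e+8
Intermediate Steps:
z = 1/27 ≈ 0.037037
r(J) = J*(J/27 + (13 + J)*(23 + J)) (r(J) = (J/27 + (J + 13)*(J + 23))*J = (J/27 + (13 + J)*(23 + J))*J = J*(J/27 + (13 + J)*(23 + J)))
r(-484) - ((-14595 - 10881) + 2713)*(-78) = (1/27)*(-484)*(8073 + 27*(-484)² + 973*(-484)) - ((-14595 - 10881) + 2713)*(-78) = (1/27)*(-484)*(8073 + 27*234256 - 470932) - (-25476 + 2713)*(-78) = (1/27)*(-484)*(8073 + 6324912 - 470932) - (-22763)*(-78) = (1/27)*(-484)*5862053 - 1*1775514 = -2837233652/27 - 1775514 = -2885172530/27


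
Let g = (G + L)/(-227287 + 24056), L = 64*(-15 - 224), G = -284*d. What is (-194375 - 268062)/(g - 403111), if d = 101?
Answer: 93981533947/81924607661 ≈ 1.1472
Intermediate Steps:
G = -28684 (G = -284*101 = -28684)
L = -15296 (L = 64*(-239) = -15296)
g = 43980/203231 (g = (-28684 - 15296)/(-227287 + 24056) = -43980/(-203231) = -43980*(-1/203231) = 43980/203231 ≈ 0.21640)
(-194375 - 268062)/(g - 403111) = (-194375 - 268062)/(43980/203231 - 403111) = -462437/(-81924607661/203231) = -462437*(-203231/81924607661) = 93981533947/81924607661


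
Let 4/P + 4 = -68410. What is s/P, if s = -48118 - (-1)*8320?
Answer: 680685093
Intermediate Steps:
P = -2/34207 (P = 4/(-4 - 68410) = 4/(-68414) = 4*(-1/68414) = -2/34207 ≈ -5.8468e-5)
s = -39798 (s = -48118 - 1*(-8320) = -48118 + 8320 = -39798)
s/P = -39798/(-2/34207) = -39798*(-34207/2) = 680685093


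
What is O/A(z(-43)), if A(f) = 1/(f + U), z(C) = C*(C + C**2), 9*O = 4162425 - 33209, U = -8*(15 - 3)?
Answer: -107021020288/3 ≈ -3.5674e+10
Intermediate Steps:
U = -96 (U = -8*12 = -96)
O = 4129216/9 (O = (4162425 - 33209)/9 = (1/9)*4129216 = 4129216/9 ≈ 4.5880e+5)
A(f) = 1/(-96 + f) (A(f) = 1/(f - 96) = 1/(-96 + f))
O/A(z(-43)) = 4129216/(9*(1/(-96 + (-43)**2*(1 - 43)))) = 4129216/(9*(1/(-96 + 1849*(-42)))) = 4129216/(9*(1/(-96 - 77658))) = 4129216/(9*(1/(-77754))) = 4129216/(9*(-1/77754)) = (4129216/9)*(-77754) = -107021020288/3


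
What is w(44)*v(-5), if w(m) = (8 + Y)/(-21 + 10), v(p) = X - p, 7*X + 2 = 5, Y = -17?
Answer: 342/77 ≈ 4.4416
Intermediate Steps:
X = 3/7 (X = -2/7 + (⅐)*5 = -2/7 + 5/7 = 3/7 ≈ 0.42857)
v(p) = 3/7 - p
w(m) = 9/11 (w(m) = (8 - 17)/(-21 + 10) = -9/(-11) = -9*(-1/11) = 9/11)
w(44)*v(-5) = 9*(3/7 - 1*(-5))/11 = 9*(3/7 + 5)/11 = (9/11)*(38/7) = 342/77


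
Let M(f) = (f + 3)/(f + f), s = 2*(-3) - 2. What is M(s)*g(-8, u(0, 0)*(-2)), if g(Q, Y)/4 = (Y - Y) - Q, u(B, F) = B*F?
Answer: 10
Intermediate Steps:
s = -8 (s = -6 - 2 = -8)
g(Q, Y) = -4*Q (g(Q, Y) = 4*((Y - Y) - Q) = 4*(0 - Q) = 4*(-Q) = -4*Q)
M(f) = (3 + f)/(2*f) (M(f) = (3 + f)/((2*f)) = (3 + f)*(1/(2*f)) = (3 + f)/(2*f))
M(s)*g(-8, u(0, 0)*(-2)) = ((½)*(3 - 8)/(-8))*(-4*(-8)) = ((½)*(-⅛)*(-5))*32 = (5/16)*32 = 10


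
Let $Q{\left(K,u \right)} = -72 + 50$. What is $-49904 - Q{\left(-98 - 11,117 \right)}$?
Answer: $-49882$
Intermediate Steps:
$Q{\left(K,u \right)} = -22$
$-49904 - Q{\left(-98 - 11,117 \right)} = -49904 - -22 = -49904 + 22 = -49882$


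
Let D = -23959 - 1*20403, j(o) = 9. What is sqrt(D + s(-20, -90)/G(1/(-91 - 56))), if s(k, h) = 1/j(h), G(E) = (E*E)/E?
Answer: I*sqrt(399405)/3 ≈ 210.66*I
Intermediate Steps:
G(E) = E (G(E) = E**2/E = E)
s(k, h) = 1/9
D = -44362 (D = -23959 - 20403 = -44362)
sqrt(D + s(-20, -90)/G(1/(-91 - 56))) = sqrt(-44362 + 1/(9*(1/(-91 - 56)))) = sqrt(-44362 + 1/(9*(1/(-147)))) = sqrt(-44362 + 1/(9*(-1/147))) = sqrt(-44362 + (1/9)*(-147)) = sqrt(-44362 - 49/3) = sqrt(-133135/3) = I*sqrt(399405)/3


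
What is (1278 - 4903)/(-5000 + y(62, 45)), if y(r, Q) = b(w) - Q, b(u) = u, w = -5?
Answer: 145/202 ≈ 0.71782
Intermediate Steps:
y(r, Q) = -5 - Q
(1278 - 4903)/(-5000 + y(62, 45)) = (1278 - 4903)/(-5000 + (-5 - 1*45)) = -3625/(-5000 + (-5 - 45)) = -3625/(-5000 - 50) = -3625/(-5050) = -3625*(-1/5050) = 145/202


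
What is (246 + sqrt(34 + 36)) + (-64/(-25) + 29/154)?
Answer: 957681/3850 + sqrt(70) ≈ 257.11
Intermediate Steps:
(246 + sqrt(34 + 36)) + (-64/(-25) + 29/154) = (246 + sqrt(70)) + (-64*(-1/25) + 29*(1/154)) = (246 + sqrt(70)) + (64/25 + 29/154) = (246 + sqrt(70)) + 10581/3850 = 957681/3850 + sqrt(70)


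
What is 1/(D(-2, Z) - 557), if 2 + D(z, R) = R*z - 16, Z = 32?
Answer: -1/639 ≈ -0.0015649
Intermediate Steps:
D(z, R) = -18 + R*z (D(z, R) = -2 + (R*z - 16) = -2 + (-16 + R*z) = -18 + R*z)
1/(D(-2, Z) - 557) = 1/((-18 + 32*(-2)) - 557) = 1/((-18 - 64) - 557) = 1/(-82 - 557) = 1/(-639) = -1/639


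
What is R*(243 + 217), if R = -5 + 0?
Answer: -2300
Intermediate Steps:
R = -5
R*(243 + 217) = -5*(243 + 217) = -5*460 = -2300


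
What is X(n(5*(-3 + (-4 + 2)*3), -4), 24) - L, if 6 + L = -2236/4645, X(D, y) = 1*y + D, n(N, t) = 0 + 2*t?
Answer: 104426/4645 ≈ 22.481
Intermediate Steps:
n(N, t) = 2*t
X(D, y) = D + y (X(D, y) = y + D = D + y)
L = -30106/4645 (L = -6 - 2236/4645 = -30106/4645 ≈ -6.4814)
X(n(5*(-3 + (-4 + 2)*3), -4), 24) - L = (2*(-4) + 24) - 1*(-30106/4645) = (-8 + 24) + 30106/4645 = 16 + 30106/4645 = 104426/4645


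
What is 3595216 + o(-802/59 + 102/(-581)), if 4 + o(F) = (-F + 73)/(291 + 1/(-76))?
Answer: 2725458844603392/758080085 ≈ 3.5952e+6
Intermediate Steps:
o(F) = -82912/22115 - 76*F/22115 (o(F) = -4 + (-F + 73)/(291 + 1/(-76)) = -4 + (73 - F)/(291 - 1/76) = -4 + (73 - F)/(22115/76) = -4 + (73 - F)*(76/22115) = -4 + (5548/22115 - 76*F/22115) = -82912/22115 - 76*F/22115)
3595216 + o(-802/59 + 102/(-581)) = 3595216 + (-82912/22115 - 76*(-802/59 + 102/(-581))/22115) = 3595216 + (-82912/22115 - 76*(-802*1/59 + 102*(-1/581))/22115) = 3595216 + (-82912/22115 - 76*(-802/59 - 102/581)/22115) = 3595216 + (-82912/22115 - 76/22115*(-471980/34279)) = 3595216 + (-82912/22115 + 7174096/151616017) = 3595216 - 2806269968/758080085 = 2725458844603392/758080085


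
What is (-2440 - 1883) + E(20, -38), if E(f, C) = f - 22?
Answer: -4325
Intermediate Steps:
E(f, C) = -22 + f
(-2440 - 1883) + E(20, -38) = (-2440 - 1883) + (-22 + 20) = -4323 - 2 = -4325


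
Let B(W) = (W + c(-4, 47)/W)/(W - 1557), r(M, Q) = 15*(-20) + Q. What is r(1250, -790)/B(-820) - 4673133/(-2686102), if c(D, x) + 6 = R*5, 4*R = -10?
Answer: -11407299441617921/3612170583826 ≈ -3158.0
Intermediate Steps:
R = -5/2 (R = (¼)*(-10) = -5/2 ≈ -2.5000)
c(D, x) = -37/2 (c(D, x) = -6 - 5/2*5 = -6 - 25/2 = -37/2)
r(M, Q) = -300 + Q
B(W) = (W - 37/(2*W))/(-1557 + W) (B(W) = (W - 37/(2*W))/(W - 1557) = (W - 37/(2*W))/(-1557 + W))
r(1250, -790)/B(-820) - 4673133/(-2686102) = (-300 - 790)/(((-37/2 + (-820)²)/((-820)*(-1557 - 820)))) - 4673133/(-2686102) = -1090*1949140/(-37/2 + 672400) - 4673133*(-1/2686102) = -1090/((-1/820*(-1/2377)*1344763/2)) + 4673133/2686102 = -1090/1344763/3898280 + 4673133/2686102 = -1090*3898280/1344763 + 4673133/2686102 = -4249125200/1344763 + 4673133/2686102 = -11407299441617921/3612170583826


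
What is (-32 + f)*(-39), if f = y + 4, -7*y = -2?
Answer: 7566/7 ≈ 1080.9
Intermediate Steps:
y = 2/7 (y = -⅐*(-2) = 2/7 ≈ 0.28571)
f = 30/7 (f = 2/7 + 4 = 30/7 ≈ 4.2857)
(-32 + f)*(-39) = (-32 + 30/7)*(-39) = -194/7*(-39) = 7566/7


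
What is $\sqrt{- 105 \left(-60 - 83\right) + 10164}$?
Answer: $\sqrt{25179} \approx 158.68$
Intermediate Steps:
$\sqrt{- 105 \left(-60 - 83\right) + 10164} = \sqrt{\left(-105\right) \left(-143\right) + 10164} = \sqrt{15015 + 10164} = \sqrt{25179}$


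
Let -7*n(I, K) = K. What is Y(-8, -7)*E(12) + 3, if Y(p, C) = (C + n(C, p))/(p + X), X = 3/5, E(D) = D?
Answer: 3237/259 ≈ 12.498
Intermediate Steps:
X = 3/5 (X = 3*(1/5) = 3/5 ≈ 0.60000)
n(I, K) = -K/7
Y(p, C) = (C - p/7)/(3/5 + p) (Y(p, C) = (C - p/7)/(p + 3/5) = (C - p/7)/(3/5 + p))
Y(-8, -7)*E(12) + 3 = (5*(-1*(-8) + 7*(-7))/(7*(3 + 5*(-8))))*12 + 3 = (5*(8 - 49)/(7*(3 - 40)))*12 + 3 = ((5/7)*(-41)/(-37))*12 + 3 = ((5/7)*(-1/37)*(-41))*12 + 3 = (205/259)*12 + 3 = 2460/259 + 3 = 3237/259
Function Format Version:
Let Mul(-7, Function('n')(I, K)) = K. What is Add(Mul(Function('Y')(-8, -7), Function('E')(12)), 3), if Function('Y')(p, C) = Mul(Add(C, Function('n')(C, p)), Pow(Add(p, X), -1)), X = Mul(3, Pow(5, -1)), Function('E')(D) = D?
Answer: Rational(3237, 259) ≈ 12.498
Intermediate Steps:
X = Rational(3, 5) (X = Mul(3, Rational(1, 5)) = Rational(3, 5) ≈ 0.60000)
Function('n')(I, K) = Mul(Rational(-1, 7), K)
Function('Y')(p, C) = Mul(Pow(Add(Rational(3, 5), p), -1), Add(C, Mul(Rational(-1, 7), p))) (Function('Y')(p, C) = Mul(Add(C, Mul(Rational(-1, 7), p)), Pow(Add(p, Rational(3, 5)), -1)) = Mul(Add(C, Mul(Rational(-1, 7), p)), Pow(Add(Rational(3, 5), p), -1)) = Mul(Pow(Add(Rational(3, 5), p), -1), Add(C, Mul(Rational(-1, 7), p))))
Add(Mul(Function('Y')(-8, -7), Function('E')(12)), 3) = Add(Mul(Mul(Rational(5, 7), Pow(Add(3, Mul(5, -8)), -1), Add(Mul(-1, -8), Mul(7, -7))), 12), 3) = Add(Mul(Mul(Rational(5, 7), Pow(Add(3, -40), -1), Add(8, -49)), 12), 3) = Add(Mul(Mul(Rational(5, 7), Pow(-37, -1), -41), 12), 3) = Add(Mul(Mul(Rational(5, 7), Rational(-1, 37), -41), 12), 3) = Add(Mul(Rational(205, 259), 12), 3) = Add(Rational(2460, 259), 3) = Rational(3237, 259)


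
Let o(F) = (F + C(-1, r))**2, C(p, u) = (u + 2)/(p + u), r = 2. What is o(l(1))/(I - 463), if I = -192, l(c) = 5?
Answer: -81/655 ≈ -0.12366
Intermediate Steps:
C(p, u) = (2 + u)/(p + u)
o(F) = (4 + F)**2 (o(F) = (F + (2 + 2)/(-1 + 2))**2 = (F + 4/1)**2 = (F + 1*4)**2 = (F + 4)**2 = (4 + F)**2)
o(l(1))/(I - 463) = (4 + 5)**2/(-192 - 463) = 9**2/(-655) = 81*(-1/655) = -81/655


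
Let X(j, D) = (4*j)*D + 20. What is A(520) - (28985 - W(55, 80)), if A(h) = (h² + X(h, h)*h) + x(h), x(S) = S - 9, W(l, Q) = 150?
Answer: 562684476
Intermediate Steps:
x(S) = -9 + S
X(j, D) = 20 + 4*D*j (X(j, D) = 4*D*j + 20 = 20 + 4*D*j)
A(h) = -9 + h + h² + h*(20 + 4*h²) (A(h) = (h² + (20 + 4*h*h)*h) + (-9 + h) = (h² + (20 + 4*h²)*h) + (-9 + h) = (h² + h*(20 + 4*h²)) + (-9 + h) = -9 + h + h² + h*(20 + 4*h²))
A(520) - (28985 - W(55, 80)) = (-9 + 520² + 4*520³ + 21*520) - (28985 - 1*150) = (-9 + 270400 + 4*140608000 + 10920) - (28985 - 150) = (-9 + 270400 + 562432000 + 10920) - 1*28835 = 562713311 - 28835 = 562684476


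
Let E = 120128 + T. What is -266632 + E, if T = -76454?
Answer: -222958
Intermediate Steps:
E = 43674 (E = 120128 - 76454 = 43674)
-266632 + E = -266632 + 43674 = -222958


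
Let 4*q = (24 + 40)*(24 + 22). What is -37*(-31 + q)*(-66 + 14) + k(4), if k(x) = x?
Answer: 1356424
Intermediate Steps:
q = 736 (q = ((24 + 40)*(24 + 22))/4 = (64*46)/4 = (¼)*2944 = 736)
-37*(-31 + q)*(-66 + 14) + k(4) = -37*(-31 + 736)*(-66 + 14) + 4 = -26085*(-52) + 4 = -37*(-36660) + 4 = 1356420 + 4 = 1356424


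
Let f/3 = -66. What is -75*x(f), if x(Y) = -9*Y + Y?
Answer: -118800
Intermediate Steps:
f = -198 (f = 3*(-66) = -198)
x(Y) = -8*Y
-75*x(f) = -(-600)*(-198) = -75*1584 = -118800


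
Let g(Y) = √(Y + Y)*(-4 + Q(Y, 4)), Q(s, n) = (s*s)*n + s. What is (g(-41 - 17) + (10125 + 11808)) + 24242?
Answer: 46175 + 26788*I*√29 ≈ 46175.0 + 1.4426e+5*I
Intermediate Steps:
Q(s, n) = s + n*s² (Q(s, n) = s²*n + s = n*s² + s = s + n*s²)
g(Y) = √2*√Y*(-4 + Y*(1 + 4*Y)) (g(Y) = √(Y + Y)*(-4 + Y*(1 + 4*Y)) = √(2*Y)*(-4 + Y*(1 + 4*Y)) = (√2*√Y)*(-4 + Y*(1 + 4*Y)) = √2*√Y*(-4 + Y*(1 + 4*Y)))
(g(-41 - 17) + (10125 + 11808)) + 24242 = (√2*√(-41 - 17)*(-4 + (-41 - 17)*(1 + 4*(-41 - 17))) + (10125 + 11808)) + 24242 = (√2*√(-58)*(-4 - 58*(1 + 4*(-58))) + 21933) + 24242 = (√2*(I*√58)*(-4 - 58*(1 - 232)) + 21933) + 24242 = (√2*(I*√58)*(-4 - 58*(-231)) + 21933) + 24242 = (√2*(I*√58)*(-4 + 13398) + 21933) + 24242 = (√2*(I*√58)*13394 + 21933) + 24242 = (26788*I*√29 + 21933) + 24242 = (21933 + 26788*I*√29) + 24242 = 46175 + 26788*I*√29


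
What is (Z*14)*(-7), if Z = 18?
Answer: -1764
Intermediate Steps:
(Z*14)*(-7) = (18*14)*(-7) = 252*(-7) = -1764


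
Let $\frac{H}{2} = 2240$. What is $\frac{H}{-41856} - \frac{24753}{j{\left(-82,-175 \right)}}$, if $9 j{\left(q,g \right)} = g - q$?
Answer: $\frac{24281608}{10137} \approx 2395.3$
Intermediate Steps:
$H = 4480$ ($H = 2 \cdot 2240 = 4480$)
$j{\left(q,g \right)} = - \frac{q}{9} + \frac{g}{9}$ ($j{\left(q,g \right)} = \frac{g - q}{9} = - \frac{q}{9} + \frac{g}{9}$)
$\frac{H}{-41856} - \frac{24753}{j{\left(-82,-175 \right)}} = \frac{4480}{-41856} - \frac{24753}{\left(- \frac{1}{9}\right) \left(-82\right) + \frac{1}{9} \left(-175\right)} = 4480 \left(- \frac{1}{41856}\right) - \frac{24753}{\frac{82}{9} - \frac{175}{9}} = - \frac{35}{327} - \frac{24753}{- \frac{31}{3}} = - \frac{35}{327} - - \frac{74259}{31} = - \frac{35}{327} + \frac{74259}{31} = \frac{24281608}{10137}$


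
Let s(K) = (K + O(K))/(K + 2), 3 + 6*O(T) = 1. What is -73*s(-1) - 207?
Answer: -329/3 ≈ -109.67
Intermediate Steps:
O(T) = -⅓ (O(T) = -½ + (⅙)*1 = -½ + ⅙ = -⅓)
s(K) = (-⅓ + K)/(2 + K) (s(K) = (K - ⅓)/(K + 2) = (-⅓ + K)/(2 + K))
-73*s(-1) - 207 = -73*(-⅓ - 1)/(2 - 1) - 207 = -73*(-4)/(1*3) - 207 = -73*(-4)/3 - 207 = -73*(-4/3) - 207 = 292/3 - 207 = -329/3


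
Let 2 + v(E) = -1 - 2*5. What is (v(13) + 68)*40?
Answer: 2200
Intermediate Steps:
v(E) = -13 (v(E) = -2 + (-1 - 2*5) = -2 + (-1 - 10) = -2 - 11 = -13)
(v(13) + 68)*40 = (-13 + 68)*40 = 55*40 = 2200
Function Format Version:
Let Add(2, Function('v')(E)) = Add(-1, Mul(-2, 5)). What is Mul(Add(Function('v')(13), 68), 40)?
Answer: 2200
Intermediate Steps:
Function('v')(E) = -13 (Function('v')(E) = Add(-2, Add(-1, Mul(-2, 5))) = Add(-2, Add(-1, -10)) = Add(-2, -11) = -13)
Mul(Add(Function('v')(13), 68), 40) = Mul(Add(-13, 68), 40) = Mul(55, 40) = 2200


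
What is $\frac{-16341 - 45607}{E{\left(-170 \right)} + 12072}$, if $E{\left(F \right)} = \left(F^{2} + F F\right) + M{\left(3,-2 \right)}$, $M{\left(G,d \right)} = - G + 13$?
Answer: $- \frac{30974}{34941} \approx -0.88647$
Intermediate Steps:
$M{\left(G,d \right)} = 13 - G$
$E{\left(F \right)} = 10 + 2 F^{2}$ ($E{\left(F \right)} = \left(F^{2} + F F\right) + \left(13 - 3\right) = \left(F^{2} + F^{2}\right) + \left(13 - 3\right) = 2 F^{2} + 10 = 10 + 2 F^{2}$)
$\frac{-16341 - 45607}{E{\left(-170 \right)} + 12072} = \frac{-16341 - 45607}{\left(10 + 2 \left(-170\right)^{2}\right) + 12072} = - \frac{61948}{\left(10 + 2 \cdot 28900\right) + 12072} = - \frac{61948}{\left(10 + 57800\right) + 12072} = - \frac{61948}{57810 + 12072} = - \frac{61948}{69882} = \left(-61948\right) \frac{1}{69882} = - \frac{30974}{34941}$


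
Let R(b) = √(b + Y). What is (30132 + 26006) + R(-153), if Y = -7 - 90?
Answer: 56138 + 5*I*√10 ≈ 56138.0 + 15.811*I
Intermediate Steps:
Y = -97
R(b) = √(-97 + b) (R(b) = √(b - 97) = √(-97 + b))
(30132 + 26006) + R(-153) = (30132 + 26006) + √(-97 - 153) = 56138 + √(-250) = 56138 + 5*I*√10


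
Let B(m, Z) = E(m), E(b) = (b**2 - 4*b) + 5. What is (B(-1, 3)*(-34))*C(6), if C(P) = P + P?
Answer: -4080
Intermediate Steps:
C(P) = 2*P
E(b) = 5 + b**2 - 4*b
B(m, Z) = 5 + m**2 - 4*m
(B(-1, 3)*(-34))*C(6) = ((5 + (-1)**2 - 4*(-1))*(-34))*(2*6) = ((5 + 1 + 4)*(-34))*12 = (10*(-34))*12 = -340*12 = -4080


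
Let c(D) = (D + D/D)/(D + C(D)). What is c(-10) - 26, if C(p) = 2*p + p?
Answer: -1031/40 ≈ -25.775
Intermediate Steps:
C(p) = 3*p
c(D) = (1 + D)/(4*D) (c(D) = (D + D/D)/(D + 3*D) = (D + 1)/((4*D)) = (1 + D)*(1/(4*D)) = (1 + D)/(4*D))
c(-10) - 26 = (¼)*(1 - 10)/(-10) - 26 = (¼)*(-⅒)*(-9) - 26 = 9/40 - 26 = -1031/40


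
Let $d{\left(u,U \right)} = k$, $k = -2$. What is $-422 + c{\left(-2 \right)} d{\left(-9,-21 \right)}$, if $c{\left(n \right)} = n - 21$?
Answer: $-376$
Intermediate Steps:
$c{\left(n \right)} = -21 + n$
$d{\left(u,U \right)} = -2$
$-422 + c{\left(-2 \right)} d{\left(-9,-21 \right)} = -422 + \left(-21 - 2\right) \left(-2\right) = -422 - -46 = -422 + 46 = -376$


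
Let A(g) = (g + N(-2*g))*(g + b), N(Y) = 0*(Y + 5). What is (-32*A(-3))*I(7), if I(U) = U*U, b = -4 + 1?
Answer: -28224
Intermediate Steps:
b = -3
N(Y) = 0 (N(Y) = 0*(5 + Y) = 0)
I(U) = U²
A(g) = g*(-3 + g) (A(g) = (g + 0)*(g - 3) = g*(-3 + g))
(-32*A(-3))*I(7) = -(-96)*(-3 - 3)*7² = -(-96)*(-6)*49 = -32*18*49 = -576*49 = -28224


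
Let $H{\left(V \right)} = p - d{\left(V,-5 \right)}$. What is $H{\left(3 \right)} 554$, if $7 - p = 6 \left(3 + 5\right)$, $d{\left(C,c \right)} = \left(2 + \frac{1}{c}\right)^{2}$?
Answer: $- \frac{612724}{25} \approx -24509.0$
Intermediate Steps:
$p = -41$ ($p = 7 - 6 \left(3 + 5\right) = 7 - 6 \cdot 8 = 7 - 48 = -41$)
$H{\left(V \right)} = - \frac{1106}{25}$ ($H{\left(V \right)} = -41 - \frac{\left(1 + 2 \left(-5\right)\right)^{2}}{25} = -41 - \frac{\left(1 - 10\right)^{2}}{25} = -41 - \frac{\left(-9\right)^{2}}{25} = -41 - \frac{1}{25} \cdot 81 = -41 - \frac{81}{25} = - \frac{1106}{25}$)
$H{\left(3 \right)} 554 = \left(- \frac{1106}{25}\right) 554 = - \frac{612724}{25}$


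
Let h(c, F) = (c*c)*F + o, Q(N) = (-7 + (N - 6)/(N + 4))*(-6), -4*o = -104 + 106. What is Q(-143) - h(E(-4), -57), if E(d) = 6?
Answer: 580483/278 ≈ 2088.1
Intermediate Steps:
o = -½ (o = -(-104 + 106)/4 = -¼*2 = -½ ≈ -0.50000)
Q(N) = 42 - 6*(-6 + N)/(4 + N) (Q(N) = (-7 + (-6 + N)/(4 + N))*(-6) = 42 - 6*(-6 + N)/(4 + N))
h(c, F) = -½ + F*c² (h(c, F) = (c*c)*F - ½ = c²*F - ½ = F*c² - ½ = -½ + F*c²)
Q(-143) - h(E(-4), -57) = 12*(17 + 3*(-143))/(4 - 143) - (-½ - 57*6²) = 12*(17 - 429)/(-139) - (-½ - 57*36) = 12*(-1/139)*(-412) - (-½ - 2052) = 4944/139 - 1*(-4105/2) = 4944/139 + 4105/2 = 580483/278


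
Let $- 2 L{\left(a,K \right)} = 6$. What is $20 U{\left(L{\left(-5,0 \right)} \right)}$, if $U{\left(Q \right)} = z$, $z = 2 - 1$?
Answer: $20$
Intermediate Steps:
$z = 1$
$L{\left(a,K \right)} = -3$ ($L{\left(a,K \right)} = \left(- \frac{1}{2}\right) 6 = -3$)
$U{\left(Q \right)} = 1$
$20 U{\left(L{\left(-5,0 \right)} \right)} = 20 \cdot 1 = 20$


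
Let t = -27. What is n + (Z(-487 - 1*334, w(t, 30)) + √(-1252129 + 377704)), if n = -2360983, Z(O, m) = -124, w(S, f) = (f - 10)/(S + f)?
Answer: -2361107 + 5*I*√34977 ≈ -2.3611e+6 + 935.11*I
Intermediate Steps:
w(S, f) = (-10 + f)/(S + f)
n + (Z(-487 - 1*334, w(t, 30)) + √(-1252129 + 377704)) = -2360983 + (-124 + √(-1252129 + 377704)) = -2360983 + (-124 + √(-874425)) = -2360983 + (-124 + 5*I*√34977) = -2361107 + 5*I*√34977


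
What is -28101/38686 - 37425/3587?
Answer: -53400753/4785058 ≈ -11.160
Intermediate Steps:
-28101/38686 - 37425/3587 = -28101*1/38686 - 37425*1/3587 = -969/1334 - 37425/3587 = -53400753/4785058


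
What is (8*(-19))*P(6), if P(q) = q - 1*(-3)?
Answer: -1368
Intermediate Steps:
P(q) = 3 + q (P(q) = q + 3 = 3 + q)
(8*(-19))*P(6) = (8*(-19))*(3 + 6) = -152*9 = -1368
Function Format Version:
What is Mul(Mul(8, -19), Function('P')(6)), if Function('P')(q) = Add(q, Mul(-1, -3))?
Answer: -1368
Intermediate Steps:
Function('P')(q) = Add(3, q) (Function('P')(q) = Add(q, 3) = Add(3, q))
Mul(Mul(8, -19), Function('P')(6)) = Mul(Mul(8, -19), Add(3, 6)) = Mul(-152, 9) = -1368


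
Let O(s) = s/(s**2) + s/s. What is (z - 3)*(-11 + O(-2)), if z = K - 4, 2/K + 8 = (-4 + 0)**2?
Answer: 567/8 ≈ 70.875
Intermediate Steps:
K = 1/4 (K = 2/(-8 + (-4 + 0)**2) = 2/(-8 + (-4)**2) = 2/(-8 + 16) = 2/8 = 2*(1/8) = 1/4 ≈ 0.25000)
z = -15/4 (z = 1/4 - 4 = -15/4 ≈ -3.7500)
O(s) = 1 + 1/s (O(s) = s/s**2 + 1 = 1/s + 1 = 1 + 1/s)
(z - 3)*(-11 + O(-2)) = (-15/4 - 3)*(-11 + (1 - 2)/(-2)) = -27*(-11 - 1/2*(-1))/4 = -27*(-11 + 1/2)/4 = -27/4*(-21/2) = 567/8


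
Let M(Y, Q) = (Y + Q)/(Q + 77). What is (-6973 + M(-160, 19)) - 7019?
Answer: -447791/32 ≈ -13993.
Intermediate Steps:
M(Y, Q) = (Q + Y)/(77 + Q)
(-6973 + M(-160, 19)) - 7019 = (-6973 + (19 - 160)/(77 + 19)) - 7019 = (-6973 - 141/96) - 7019 = (-6973 + (1/96)*(-141)) - 7019 = (-6973 - 47/32) - 7019 = -223183/32 - 7019 = -447791/32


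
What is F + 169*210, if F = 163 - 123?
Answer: 35530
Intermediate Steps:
F = 40
F + 169*210 = 40 + 169*210 = 40 + 35490 = 35530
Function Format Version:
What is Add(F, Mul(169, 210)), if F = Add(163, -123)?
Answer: 35530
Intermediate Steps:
F = 40
Add(F, Mul(169, 210)) = Add(40, Mul(169, 210)) = Add(40, 35490) = 35530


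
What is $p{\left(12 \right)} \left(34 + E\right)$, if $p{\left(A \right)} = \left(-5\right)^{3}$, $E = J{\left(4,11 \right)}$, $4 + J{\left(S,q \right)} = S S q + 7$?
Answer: $-26625$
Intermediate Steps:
$J{\left(S,q \right)} = 3 + q S^{2}$ ($J{\left(S,q \right)} = -4 + \left(S S q + 7\right) = -4 + \left(S^{2} q + 7\right) = -4 + \left(q S^{2} + 7\right) = -4 + \left(7 + q S^{2}\right) = 3 + q S^{2}$)
$E = 179$ ($E = 3 + 11 \cdot 4^{2} = 3 + 11 \cdot 16 = 3 + 176 = 179$)
$p{\left(A \right)} = -125$
$p{\left(12 \right)} \left(34 + E\right) = - 125 \left(34 + 179\right) = \left(-125\right) 213 = -26625$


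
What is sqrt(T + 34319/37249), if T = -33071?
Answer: 4*I*sqrt(76989210)/193 ≈ 181.85*I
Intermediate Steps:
sqrt(T + 34319/37249) = sqrt(-33071 + 34319/37249) = sqrt(-1231827360/37249) = 4*I*sqrt(76989210)/193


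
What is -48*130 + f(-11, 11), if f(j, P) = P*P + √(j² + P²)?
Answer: -6119 + 11*√2 ≈ -6103.4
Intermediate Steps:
f(j, P) = P² + √(P² + j²)
-48*130 + f(-11, 11) = -48*130 + (11² + √(11² + (-11)²)) = -6240 + (121 + √(121 + 121)) = -6240 + (121 + √242) = -6240 + (121 + 11*√2) = -6119 + 11*√2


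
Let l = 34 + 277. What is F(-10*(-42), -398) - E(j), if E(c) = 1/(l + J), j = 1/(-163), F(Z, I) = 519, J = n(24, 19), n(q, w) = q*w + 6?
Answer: 401186/773 ≈ 519.00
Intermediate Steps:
n(q, w) = 6 + q*w
J = 462 (J = 6 + 24*19 = 6 + 456 = 462)
l = 311
j = -1/163 ≈ -0.0061350
E(c) = 1/773 (E(c) = 1/(311 + 462) = 1/773)
F(-10*(-42), -398) - E(j) = 519 - 1*1/773 = 519 - 1/773 = 401186/773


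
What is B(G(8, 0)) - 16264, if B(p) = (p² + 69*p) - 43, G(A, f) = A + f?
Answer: -15691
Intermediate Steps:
B(p) = -43 + p² + 69*p
B(G(8, 0)) - 16264 = (-43 + (8 + 0)² + 69*(8 + 0)) - 16264 = (-43 + 8² + 69*8) - 16264 = (-43 + 64 + 552) - 16264 = 573 - 16264 = -15691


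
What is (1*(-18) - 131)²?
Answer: 22201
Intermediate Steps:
(1*(-18) - 131)² = (-18 - 131)² = (-149)² = 22201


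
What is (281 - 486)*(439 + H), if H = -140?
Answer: -61295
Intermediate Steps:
(281 - 486)*(439 + H) = (281 - 486)*(439 - 140) = -205*299 = -61295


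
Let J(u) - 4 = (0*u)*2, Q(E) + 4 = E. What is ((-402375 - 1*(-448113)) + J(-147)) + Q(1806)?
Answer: 47544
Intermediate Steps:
Q(E) = -4 + E
J(u) = 4 (J(u) = 4 + (0*u)*2 = 4 + 0*2 = 4 + 0 = 4)
((-402375 - 1*(-448113)) + J(-147)) + Q(1806) = ((-402375 - 1*(-448113)) + 4) + (-4 + 1806) = ((-402375 + 448113) + 4) + 1802 = (45738 + 4) + 1802 = 45742 + 1802 = 47544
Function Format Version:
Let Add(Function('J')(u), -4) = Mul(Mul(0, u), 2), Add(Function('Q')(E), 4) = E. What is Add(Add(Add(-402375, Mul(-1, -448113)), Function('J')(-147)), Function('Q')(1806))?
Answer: 47544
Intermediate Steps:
Function('Q')(E) = Add(-4, E)
Function('J')(u) = 4 (Function('J')(u) = Add(4, Mul(Mul(0, u), 2)) = Add(4, Mul(0, 2)) = Add(4, 0) = 4)
Add(Add(Add(-402375, Mul(-1, -448113)), Function('J')(-147)), Function('Q')(1806)) = Add(Add(Add(-402375, Mul(-1, -448113)), 4), Add(-4, 1806)) = Add(Add(Add(-402375, 448113), 4), 1802) = Add(Add(45738, 4), 1802) = Add(45742, 1802) = 47544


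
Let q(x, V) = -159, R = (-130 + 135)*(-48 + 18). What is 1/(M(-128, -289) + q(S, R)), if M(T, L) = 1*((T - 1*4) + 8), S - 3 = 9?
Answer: -1/283 ≈ -0.0035336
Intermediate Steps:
S = 12 (S = 3 + 9 = 12)
M(T, L) = 4 + T (M(T, L) = 1*((T - 4) + 8) = 1*((-4 + T) + 8) = 1*(4 + T) = 4 + T)
R = -150 (R = 5*(-30) = -150)
1/(M(-128, -289) + q(S, R)) = 1/((4 - 128) - 159) = 1/(-124 - 159) = 1/(-283) = -1/283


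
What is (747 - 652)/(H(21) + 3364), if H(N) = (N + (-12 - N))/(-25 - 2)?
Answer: 171/6056 ≈ 0.028236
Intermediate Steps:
H(N) = 4/9 (H(N) = -12/(-27) = -12*(-1/27) = 4/9)
(747 - 652)/(H(21) + 3364) = (747 - 652)/(4/9 + 3364) = 95/(30280/9) = 95*(9/30280) = 171/6056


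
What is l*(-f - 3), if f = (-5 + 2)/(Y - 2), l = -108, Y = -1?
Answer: 432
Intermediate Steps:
f = 1 (f = (-5 + 2)/(-1 - 2) = -3/(-3) = -3*(-⅓) = 1)
l*(-f - 3) = -108*(-1*1 - 3) = -108*(-1 - 3) = -108*(-4) = 432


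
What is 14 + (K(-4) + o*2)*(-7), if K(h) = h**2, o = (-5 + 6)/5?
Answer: -504/5 ≈ -100.80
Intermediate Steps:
o = 1/5 (o = 1*(1/5) = 1/5 ≈ 0.20000)
14 + (K(-4) + o*2)*(-7) = 14 + ((-4)**2 + (1/5)*2)*(-7) = 14 + (16 + 2/5)*(-7) = 14 + (82/5)*(-7) = 14 - 574/5 = -504/5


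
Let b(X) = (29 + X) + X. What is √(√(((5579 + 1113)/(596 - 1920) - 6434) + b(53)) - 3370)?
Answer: √(-369220570 + 331*I*√690678502)/331 ≈ 0.68381 + 58.056*I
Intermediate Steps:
b(X) = 29 + 2*X
√(√(((5579 + 1113)/(596 - 1920) - 6434) + b(53)) - 3370) = √(√(((5579 + 1113)/(596 - 1920) - 6434) + (29 + 2*53)) - 3370) = √(√((6692/(-1324) - 6434) + (29 + 106)) - 3370) = √(√((6692*(-1/1324) - 6434) + 135) - 3370) = √(√((-1673/331 - 6434) + 135) - 3370) = √(√(-2131327/331 + 135) - 3370) = √(√(-2086642/331) - 3370) = √(I*√690678502/331 - 3370) = √(-3370 + I*√690678502/331)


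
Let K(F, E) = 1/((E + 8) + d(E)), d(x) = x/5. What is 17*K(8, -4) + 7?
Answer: 197/16 ≈ 12.313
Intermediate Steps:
d(x) = x/5 (d(x) = x*(⅕) = x/5)
K(F, E) = 1/(8 + 6*E/5) (K(F, E) = 1/((E + 8) + E/5) = 1/((8 + E) + E/5) = 1/(8 + 6*E/5))
17*K(8, -4) + 7 = 17*(5/(2*(20 + 3*(-4)))) + 7 = 17*(5/(2*(20 - 12))) + 7 = 17*((5/2)/8) + 7 = 17*((5/2)*(⅛)) + 7 = 17*(5/16) + 7 = 85/16 + 7 = 197/16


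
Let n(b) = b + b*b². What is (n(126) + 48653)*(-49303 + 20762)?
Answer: -58484932855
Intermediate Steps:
n(b) = b + b³
(n(126) + 48653)*(-49303 + 20762) = ((126 + 126³) + 48653)*(-49303 + 20762) = ((126 + 2000376) + 48653)*(-28541) = (2000502 + 48653)*(-28541) = 2049155*(-28541) = -58484932855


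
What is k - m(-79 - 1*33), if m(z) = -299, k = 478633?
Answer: 478932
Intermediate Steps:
k - m(-79 - 1*33) = 478633 - 1*(-299) = 478633 + 299 = 478932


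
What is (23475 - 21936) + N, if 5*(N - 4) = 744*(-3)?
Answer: 5483/5 ≈ 1096.6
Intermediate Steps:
N = -2212/5 (N = 4 + (744*(-3))/5 = 4 + (⅕)*(-2232) = 4 - 2232/5 = -2212/5 ≈ -442.40)
(23475 - 21936) + N = (23475 - 21936) - 2212/5 = 1539 - 2212/5 = 5483/5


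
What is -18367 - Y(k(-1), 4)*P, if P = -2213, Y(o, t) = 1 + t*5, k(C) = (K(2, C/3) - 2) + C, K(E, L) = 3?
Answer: 28106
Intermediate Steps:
k(C) = 1 + C (k(C) = (3 - 2) + C = 1 + C)
Y(o, t) = 1 + 5*t
-18367 - Y(k(-1), 4)*P = -18367 - (1 + 5*4)*(-2213) = -18367 - (1 + 20)*(-2213) = -18367 - 21*(-2213) = -18367 - 1*(-46473) = -18367 + 46473 = 28106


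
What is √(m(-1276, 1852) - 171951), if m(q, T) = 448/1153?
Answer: I*√228592690415/1153 ≈ 414.67*I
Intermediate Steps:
m(q, T) = 448/1153 (m(q, T) = 448*(1/1153) = 448/1153)
√(m(-1276, 1852) - 171951) = √(448/1153 - 171951) = √(-198259055/1153) = I*√228592690415/1153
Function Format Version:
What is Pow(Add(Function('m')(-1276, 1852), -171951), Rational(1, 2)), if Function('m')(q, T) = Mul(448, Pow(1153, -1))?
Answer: Mul(Rational(1, 1153), I, Pow(228592690415, Rational(1, 2))) ≈ Mul(414.67, I)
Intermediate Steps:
Function('m')(q, T) = Rational(448, 1153) (Function('m')(q, T) = Mul(448, Rational(1, 1153)) = Rational(448, 1153))
Pow(Add(Function('m')(-1276, 1852), -171951), Rational(1, 2)) = Pow(Add(Rational(448, 1153), -171951), Rational(1, 2)) = Pow(Rational(-198259055, 1153), Rational(1, 2)) = Mul(Rational(1, 1153), I, Pow(228592690415, Rational(1, 2)))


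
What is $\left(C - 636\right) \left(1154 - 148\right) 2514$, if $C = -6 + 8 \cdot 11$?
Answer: $-1401112536$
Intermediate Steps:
$C = 82$ ($C = -6 + 88 = 82$)
$\left(C - 636\right) \left(1154 - 148\right) 2514 = \left(82 - 636\right) \left(1154 - 148\right) 2514 = \left(-554\right) 1006 \cdot 2514 = \left(-557324\right) 2514 = -1401112536$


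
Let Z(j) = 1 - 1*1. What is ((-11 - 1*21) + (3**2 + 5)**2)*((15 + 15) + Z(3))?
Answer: 4920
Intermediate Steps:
Z(j) = 0 (Z(j) = 1 - 1 = 0)
((-11 - 1*21) + (3**2 + 5)**2)*((15 + 15) + Z(3)) = ((-11 - 1*21) + (3**2 + 5)**2)*((15 + 15) + 0) = ((-11 - 21) + (9 + 5)**2)*(30 + 0) = (-32 + 14**2)*30 = (-32 + 196)*30 = 164*30 = 4920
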